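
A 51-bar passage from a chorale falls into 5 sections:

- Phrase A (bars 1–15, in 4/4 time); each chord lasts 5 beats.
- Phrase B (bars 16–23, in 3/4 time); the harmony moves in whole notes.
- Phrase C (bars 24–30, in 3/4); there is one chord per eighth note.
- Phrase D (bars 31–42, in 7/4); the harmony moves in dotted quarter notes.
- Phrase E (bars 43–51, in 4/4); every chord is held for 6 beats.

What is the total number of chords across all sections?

122 chords

A has 60 beats and chords last 5 each, so 12 chords.
B has 24 beats and chords last 4 each, so 6 chords.
C has 21 beats and chords last 0.5 each, so 42 chords.
D has 84 beats and chords last 1.5 each, so 56 chords.
E has 36 beats and chords last 6 each, so 6 chords.
Total: 12 + 6 + 42 + 56 + 6 = 122.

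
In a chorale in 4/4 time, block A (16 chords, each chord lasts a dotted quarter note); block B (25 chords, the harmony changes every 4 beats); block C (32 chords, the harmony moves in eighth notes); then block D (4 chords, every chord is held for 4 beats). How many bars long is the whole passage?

A: 16 × 1.5 = 24 beats = 6 bars.
B: 25 × 4 = 100 beats = 25 bars.
C: 32 × 0.5 = 16 beats = 4 bars.
D: 4 × 4 = 16 beats = 4 bars.
Total: 6 + 25 + 4 + 4 = 39 bars.

39 bars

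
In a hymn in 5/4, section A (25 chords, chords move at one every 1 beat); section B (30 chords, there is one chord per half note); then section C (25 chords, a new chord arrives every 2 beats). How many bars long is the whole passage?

27 bars

A: 25 × 1 = 25 beats = 5 bars.
B: 30 × 2 = 60 beats = 12 bars.
C: 25 × 2 = 50 beats = 10 bars.
Total: 5 + 12 + 10 = 27 bars.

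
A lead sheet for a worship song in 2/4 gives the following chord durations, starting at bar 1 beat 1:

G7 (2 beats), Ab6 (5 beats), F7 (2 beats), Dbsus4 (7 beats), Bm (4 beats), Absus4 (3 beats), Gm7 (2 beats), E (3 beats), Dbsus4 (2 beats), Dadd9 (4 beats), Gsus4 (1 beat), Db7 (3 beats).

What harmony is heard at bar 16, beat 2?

Dadd9

Beat 2 of bar 16 is beat (16−1)×2 + 2 = 32 overall.
Running totals: G7 ends at 2, Ab6 ends at 7, F7 ends at 9, Dbsus4 ends at 16, Bm ends at 20, Absus4 ends at 23, Gm7 ends at 25, E ends at 28, Dbsus4 ends at 30, Dadd9 ends at 34.
Beat 32 falls within Dadd9.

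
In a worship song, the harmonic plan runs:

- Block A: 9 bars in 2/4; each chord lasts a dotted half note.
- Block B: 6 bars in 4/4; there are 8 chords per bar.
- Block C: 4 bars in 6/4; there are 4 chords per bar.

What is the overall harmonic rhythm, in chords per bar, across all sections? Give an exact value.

70/19 chords per bar

A: 9 × 2 = 18 beats ÷ 3 = 6 chords.
B: 6 × 4 = 24 beats ÷ 0.5 = 48 chords.
C: 4 × 6 = 24 beats ÷ 1.5 = 16 chords.
Overall: 70 chords over 19 bars → 70/19 = 70/19 chords per bar.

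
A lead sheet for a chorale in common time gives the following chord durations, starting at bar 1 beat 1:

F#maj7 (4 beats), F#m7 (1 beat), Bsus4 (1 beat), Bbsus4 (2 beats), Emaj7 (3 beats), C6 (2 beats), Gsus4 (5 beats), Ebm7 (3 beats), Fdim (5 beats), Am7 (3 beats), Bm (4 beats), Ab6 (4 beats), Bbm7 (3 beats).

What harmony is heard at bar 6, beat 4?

Beat 4 of bar 6 is beat (6−1)×4 + 4 = 24 overall.
Running totals: F#maj7 ends at 4, F#m7 ends at 5, Bsus4 ends at 6, Bbsus4 ends at 8, Emaj7 ends at 11, C6 ends at 13, Gsus4 ends at 18, Ebm7 ends at 21, Fdim ends at 26.
Beat 24 falls within Fdim.

Fdim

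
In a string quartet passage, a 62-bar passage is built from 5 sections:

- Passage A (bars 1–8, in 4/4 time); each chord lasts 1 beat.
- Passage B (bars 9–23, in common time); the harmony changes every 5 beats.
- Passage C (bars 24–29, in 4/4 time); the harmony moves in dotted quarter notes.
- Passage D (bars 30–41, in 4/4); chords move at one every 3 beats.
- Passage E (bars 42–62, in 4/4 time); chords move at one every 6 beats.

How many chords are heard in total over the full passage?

A has 32 beats and chords last 1 each, so 32 chords.
B has 60 beats and chords last 5 each, so 12 chords.
C has 24 beats and chords last 1.5 each, so 16 chords.
D has 48 beats and chords last 3 each, so 16 chords.
E has 84 beats and chords last 6 each, so 14 chords.
Total: 32 + 12 + 16 + 16 + 14 = 90.

90 chords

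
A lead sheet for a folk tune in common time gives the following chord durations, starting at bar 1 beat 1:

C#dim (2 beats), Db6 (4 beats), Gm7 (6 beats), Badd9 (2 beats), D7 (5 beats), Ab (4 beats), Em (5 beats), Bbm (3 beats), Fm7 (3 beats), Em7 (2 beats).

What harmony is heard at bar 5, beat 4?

Ab

Beat 4 of bar 5 is beat (5−1)×4 + 4 = 20 overall.
Running totals: C#dim ends at 2, Db6 ends at 6, Gm7 ends at 12, Badd9 ends at 14, D7 ends at 19, Ab ends at 23.
Beat 20 falls within Ab.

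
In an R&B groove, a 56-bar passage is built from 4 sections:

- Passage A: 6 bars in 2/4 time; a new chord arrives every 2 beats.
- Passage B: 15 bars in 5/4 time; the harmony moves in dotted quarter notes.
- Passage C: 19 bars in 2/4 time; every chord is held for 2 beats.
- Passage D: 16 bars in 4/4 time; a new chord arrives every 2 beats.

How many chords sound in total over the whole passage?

A: 6 bars × 2 beats = 12 beats; 2 beats/chord → 6 chords.
B: 15 bars × 5 beats = 75 beats; 1.5 beats/chord → 50 chords.
C: 19 bars × 2 beats = 38 beats; 2 beats/chord → 19 chords.
D: 16 bars × 4 beats = 64 beats; 2 beats/chord → 32 chords.
Total: 6 + 50 + 19 + 32 = 107.

107 chords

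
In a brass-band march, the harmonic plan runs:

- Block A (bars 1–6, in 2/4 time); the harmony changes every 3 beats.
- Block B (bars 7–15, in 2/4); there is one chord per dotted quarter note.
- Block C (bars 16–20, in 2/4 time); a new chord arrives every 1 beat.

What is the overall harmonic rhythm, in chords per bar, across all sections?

1.3 chords per bar

A: 6 bars of 2 beats is 12 beats; at 3 beats each that's 4 chords.
B: 9 bars of 2 beats is 18 beats; at 1.5 beats each that's 12 chords.
C: 5 bars of 2 beats is 10 beats; at 1 beat each that's 10 chords.
Overall: 26 chords over 20 bars → 26/20 = 1.3 chords per bar.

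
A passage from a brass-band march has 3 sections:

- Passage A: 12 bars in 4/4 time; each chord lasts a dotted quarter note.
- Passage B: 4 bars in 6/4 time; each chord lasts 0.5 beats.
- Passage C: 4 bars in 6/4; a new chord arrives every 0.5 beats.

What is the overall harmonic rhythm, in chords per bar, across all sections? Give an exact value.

A: 12 × 4 = 48 beats ÷ 1.5 = 32 chords.
B: 4 × 6 = 24 beats ÷ 0.5 = 48 chords.
C: 4 × 6 = 24 beats ÷ 0.5 = 48 chords.
Overall: 128 chords over 20 bars → 128/20 = 6.4 chords per bar.

6.4 chords per bar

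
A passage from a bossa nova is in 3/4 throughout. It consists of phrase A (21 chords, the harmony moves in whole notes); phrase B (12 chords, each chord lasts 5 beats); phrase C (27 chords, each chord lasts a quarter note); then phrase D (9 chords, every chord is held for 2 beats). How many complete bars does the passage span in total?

A: 21 × 4 = 84 beats = 28 bars.
B: 12 × 5 = 60 beats = 20 bars.
C: 27 × 1 = 27 beats = 9 bars.
D: 9 × 2 = 18 beats = 6 bars.
Total: 28 + 20 + 9 + 6 = 63 bars.

63 bars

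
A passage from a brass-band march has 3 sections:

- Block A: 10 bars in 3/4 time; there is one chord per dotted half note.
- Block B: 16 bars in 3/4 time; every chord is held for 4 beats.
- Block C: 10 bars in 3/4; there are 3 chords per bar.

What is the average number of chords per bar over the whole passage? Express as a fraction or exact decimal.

13/9 chords per bar

A: 10 × 3 = 30 beats ÷ 3 = 10 chords.
B: 16 × 3 = 48 beats ÷ 4 = 12 chords.
C: 10 × 3 = 30 beats ÷ 1 = 30 chords.
Overall: 52 chords over 36 bars → 52/36 = 13/9 chords per bar.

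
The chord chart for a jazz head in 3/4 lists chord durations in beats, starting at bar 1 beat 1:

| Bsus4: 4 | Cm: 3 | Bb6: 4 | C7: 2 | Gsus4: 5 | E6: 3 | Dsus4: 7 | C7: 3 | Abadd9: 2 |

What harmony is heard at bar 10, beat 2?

C7

Beat 2 of bar 10 is beat (10−1)×3 + 2 = 29 overall.
Running totals: Bsus4 ends at 4, Cm ends at 7, Bb6 ends at 11, C7 ends at 13, Gsus4 ends at 18, E6 ends at 21, Dsus4 ends at 28, C7 ends at 31.
Beat 29 falls within C7.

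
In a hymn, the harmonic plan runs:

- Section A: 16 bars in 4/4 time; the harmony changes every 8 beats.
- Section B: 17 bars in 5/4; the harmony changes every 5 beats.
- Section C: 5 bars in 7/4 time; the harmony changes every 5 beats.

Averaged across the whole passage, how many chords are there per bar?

A: 16 bars of 4 beats is 64 beats; at 8 beats each that's 8 chords.
B: 17 bars of 5 beats is 85 beats; at 5 beats each that's 17 chords.
C: 5 bars of 7 beats is 35 beats; at 5 beats each that's 7 chords.
Overall: 32 chords over 38 bars → 32/38 = 16/19 chords per bar.

16/19 chords per bar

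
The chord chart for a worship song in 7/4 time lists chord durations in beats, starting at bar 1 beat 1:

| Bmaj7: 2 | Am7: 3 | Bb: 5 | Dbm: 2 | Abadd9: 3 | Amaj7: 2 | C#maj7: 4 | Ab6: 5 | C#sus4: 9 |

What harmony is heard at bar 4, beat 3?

Ab6

Beat 3 of bar 4 is beat (4−1)×7 + 3 = 24 overall.
Running totals: Bmaj7 ends at 2, Am7 ends at 5, Bb ends at 10, Dbm ends at 12, Abadd9 ends at 15, Amaj7 ends at 17, C#maj7 ends at 21, Ab6 ends at 26.
Beat 24 falls within Ab6.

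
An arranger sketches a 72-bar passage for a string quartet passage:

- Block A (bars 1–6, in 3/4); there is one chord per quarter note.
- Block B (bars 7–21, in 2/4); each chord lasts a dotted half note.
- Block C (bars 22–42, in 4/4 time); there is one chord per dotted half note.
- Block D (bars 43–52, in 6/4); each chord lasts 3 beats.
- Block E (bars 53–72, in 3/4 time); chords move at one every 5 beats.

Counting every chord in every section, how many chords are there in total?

88 chords

A has 18 beats and chords last 1 each, so 18 chords.
B has 30 beats and chords last 3 each, so 10 chords.
C has 84 beats and chords last 3 each, so 28 chords.
D has 60 beats and chords last 3 each, so 20 chords.
E has 60 beats and chords last 5 each, so 12 chords.
Total: 18 + 10 + 28 + 20 + 12 = 88.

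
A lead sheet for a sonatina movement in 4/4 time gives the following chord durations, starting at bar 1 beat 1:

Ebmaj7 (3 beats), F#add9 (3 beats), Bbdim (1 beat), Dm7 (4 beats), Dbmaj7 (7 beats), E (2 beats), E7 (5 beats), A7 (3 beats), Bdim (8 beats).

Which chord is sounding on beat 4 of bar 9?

Bdim

Beat 4 of bar 9 is beat (9−1)×4 + 4 = 36 overall.
Running totals: Ebmaj7 ends at 3, F#add9 ends at 6, Bbdim ends at 7, Dm7 ends at 11, Dbmaj7 ends at 18, E ends at 20, E7 ends at 25, A7 ends at 28, Bdim ends at 36.
Beat 36 falls within Bdim.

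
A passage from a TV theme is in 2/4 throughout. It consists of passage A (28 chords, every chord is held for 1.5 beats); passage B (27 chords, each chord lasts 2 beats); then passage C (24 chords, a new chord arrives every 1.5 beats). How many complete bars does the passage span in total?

66 bars

A: 28 × 1.5 = 42 beats = 21 bars.
B: 27 × 2 = 54 beats = 27 bars.
C: 24 × 1.5 = 36 beats = 18 bars.
Total: 21 + 27 + 18 = 66 bars.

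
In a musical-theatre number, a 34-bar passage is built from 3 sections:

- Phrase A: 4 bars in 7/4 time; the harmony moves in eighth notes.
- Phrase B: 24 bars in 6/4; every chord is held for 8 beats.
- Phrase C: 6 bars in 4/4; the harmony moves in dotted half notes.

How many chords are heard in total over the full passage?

A: 4·7 = 28 beats, 28/0.5 = 56 chords.
B: 24·6 = 144 beats, 144/8 = 18 chords.
C: 6·4 = 24 beats, 24/3 = 8 chords.
Total: 56 + 18 + 8 = 82.

82 chords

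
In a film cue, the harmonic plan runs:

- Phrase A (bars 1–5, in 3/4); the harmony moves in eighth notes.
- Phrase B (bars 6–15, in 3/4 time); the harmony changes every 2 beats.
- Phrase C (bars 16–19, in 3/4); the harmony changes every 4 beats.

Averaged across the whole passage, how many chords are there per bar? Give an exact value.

A: 5 bars of 3 beats is 15 beats; at 0.5 beats each that's 30 chords.
B: 10 bars of 3 beats is 30 beats; at 2 beats each that's 15 chords.
C: 4 bars of 3 beats is 12 beats; at 4 beats each that's 3 chords.
Overall: 48 chords over 19 bars → 48/19 = 48/19 chords per bar.

48/19 chords per bar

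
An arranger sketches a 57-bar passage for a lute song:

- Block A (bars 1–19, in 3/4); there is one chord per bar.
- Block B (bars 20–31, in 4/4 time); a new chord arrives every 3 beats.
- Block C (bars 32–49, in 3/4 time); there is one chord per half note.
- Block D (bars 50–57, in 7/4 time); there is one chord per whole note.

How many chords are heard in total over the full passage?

76 chords

A: 19·3 = 57 beats, 57/3 = 19 chords.
B: 12·4 = 48 beats, 48/3 = 16 chords.
C: 18·3 = 54 beats, 54/2 = 27 chords.
D: 8·7 = 56 beats, 56/4 = 14 chords.
Total: 19 + 16 + 27 + 14 = 76.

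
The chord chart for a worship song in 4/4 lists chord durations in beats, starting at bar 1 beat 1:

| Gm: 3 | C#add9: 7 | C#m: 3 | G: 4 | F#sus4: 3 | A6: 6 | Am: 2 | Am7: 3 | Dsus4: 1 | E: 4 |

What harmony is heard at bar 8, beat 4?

Beat 4 of bar 8 is beat (8−1)×4 + 4 = 32 overall.
Running totals: Gm ends at 3, C#add9 ends at 10, C#m ends at 13, G ends at 17, F#sus4 ends at 20, A6 ends at 26, Am ends at 28, Am7 ends at 31, Dsus4 ends at 32.
Beat 32 falls within Dsus4.

Dsus4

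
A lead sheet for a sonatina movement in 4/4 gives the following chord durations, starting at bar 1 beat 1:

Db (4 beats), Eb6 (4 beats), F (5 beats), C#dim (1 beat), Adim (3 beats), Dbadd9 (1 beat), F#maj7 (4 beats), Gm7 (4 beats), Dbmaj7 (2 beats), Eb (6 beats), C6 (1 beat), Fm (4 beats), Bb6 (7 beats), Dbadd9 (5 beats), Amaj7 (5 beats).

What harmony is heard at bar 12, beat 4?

Dbadd9

Beat 4 of bar 12 is beat (12−1)×4 + 4 = 48 overall.
Running totals: Db ends at 4, Eb6 ends at 8, F ends at 13, C#dim ends at 14, Adim ends at 17, Dbadd9 ends at 18, F#maj7 ends at 22, Gm7 ends at 26, Dbmaj7 ends at 28, Eb ends at 34, C6 ends at 35, Fm ends at 39, Bb6 ends at 46, Dbadd9 ends at 51.
Beat 48 falls within Dbadd9.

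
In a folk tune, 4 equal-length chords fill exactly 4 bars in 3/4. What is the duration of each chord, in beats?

4 bars × 3 beats/bar = 12 beats total.
12 beats ÷ 4 chords = 3 beats per chord.
(That is a dotted half note.)

3 beats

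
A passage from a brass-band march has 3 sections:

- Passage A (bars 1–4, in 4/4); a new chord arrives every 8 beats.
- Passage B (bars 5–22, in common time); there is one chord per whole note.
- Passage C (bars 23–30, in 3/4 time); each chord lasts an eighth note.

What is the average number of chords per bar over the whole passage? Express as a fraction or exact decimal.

A: 4 × 4 = 16 beats ÷ 8 = 2 chords.
B: 18 × 4 = 72 beats ÷ 4 = 18 chords.
C: 8 × 3 = 24 beats ÷ 0.5 = 48 chords.
Overall: 68 chords over 30 bars → 68/30 = 34/15 chords per bar.

34/15 chords per bar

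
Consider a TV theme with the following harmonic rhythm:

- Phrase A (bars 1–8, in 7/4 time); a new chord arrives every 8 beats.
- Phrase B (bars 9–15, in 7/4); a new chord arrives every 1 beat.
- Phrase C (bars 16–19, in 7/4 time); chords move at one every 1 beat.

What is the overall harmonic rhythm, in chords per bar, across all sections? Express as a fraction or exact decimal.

84/19 chords per bar

A: 8 bars of 7 beats is 56 beats; at 8 beats each that's 7 chords.
B: 7 bars of 7 beats is 49 beats; at 1 beat each that's 49 chords.
C: 4 bars of 7 beats is 28 beats; at 1 beat each that's 28 chords.
Overall: 84 chords over 19 bars → 84/19 = 84/19 chords per bar.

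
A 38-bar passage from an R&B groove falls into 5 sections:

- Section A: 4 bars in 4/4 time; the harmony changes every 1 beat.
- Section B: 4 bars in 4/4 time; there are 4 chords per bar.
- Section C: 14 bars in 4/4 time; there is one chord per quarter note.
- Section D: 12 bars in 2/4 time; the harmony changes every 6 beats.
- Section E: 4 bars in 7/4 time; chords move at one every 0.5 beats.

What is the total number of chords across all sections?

148 chords

A has 16 beats and chords last 1 each, so 16 chords.
B has 16 beats and chords last 1 each, so 16 chords.
C has 56 beats and chords last 1 each, so 56 chords.
D has 24 beats and chords last 6 each, so 4 chords.
E has 28 beats and chords last 0.5 each, so 56 chords.
Total: 16 + 16 + 56 + 4 + 56 = 148.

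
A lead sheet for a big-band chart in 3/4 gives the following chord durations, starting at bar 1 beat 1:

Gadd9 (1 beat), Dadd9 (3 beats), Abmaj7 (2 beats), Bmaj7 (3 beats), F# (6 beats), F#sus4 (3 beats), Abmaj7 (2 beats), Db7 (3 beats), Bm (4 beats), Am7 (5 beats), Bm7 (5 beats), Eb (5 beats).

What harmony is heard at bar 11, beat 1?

Am7

Beat 1 of bar 11 is beat (11−1)×3 + 1 = 31 overall.
Running totals: Gadd9 ends at 1, Dadd9 ends at 4, Abmaj7 ends at 6, Bmaj7 ends at 9, F# ends at 15, F#sus4 ends at 18, Abmaj7 ends at 20, Db7 ends at 23, Bm ends at 27, Am7 ends at 32.
Beat 31 falls within Am7.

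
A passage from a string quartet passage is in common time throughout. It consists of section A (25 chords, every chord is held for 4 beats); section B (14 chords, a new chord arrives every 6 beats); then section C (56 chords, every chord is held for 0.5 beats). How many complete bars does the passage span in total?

A: 25 × 4 = 100 beats = 25 bars.
B: 14 × 6 = 84 beats = 21 bars.
C: 56 × 0.5 = 28 beats = 7 bars.
Total: 25 + 21 + 7 = 53 bars.

53 bars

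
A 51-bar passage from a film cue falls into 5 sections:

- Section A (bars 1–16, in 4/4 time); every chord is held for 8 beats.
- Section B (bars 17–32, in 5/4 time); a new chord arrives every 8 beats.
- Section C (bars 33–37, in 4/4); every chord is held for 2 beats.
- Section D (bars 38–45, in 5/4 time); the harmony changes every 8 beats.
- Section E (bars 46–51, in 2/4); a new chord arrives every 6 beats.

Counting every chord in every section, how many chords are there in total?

A has 64 beats and chords last 8 each, so 8 chords.
B has 80 beats and chords last 8 each, so 10 chords.
C has 20 beats and chords last 2 each, so 10 chords.
D has 40 beats and chords last 8 each, so 5 chords.
E has 12 beats and chords last 6 each, so 2 chords.
Total: 8 + 10 + 10 + 5 + 2 = 35.

35 chords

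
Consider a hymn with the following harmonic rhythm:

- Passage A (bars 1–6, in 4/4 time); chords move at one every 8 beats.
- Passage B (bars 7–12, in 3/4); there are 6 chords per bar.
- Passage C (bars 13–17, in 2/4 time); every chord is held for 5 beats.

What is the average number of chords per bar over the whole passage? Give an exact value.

41/17 chords per bar

A: 6 × 4 = 24 beats ÷ 8 = 3 chords.
B: 6 × 3 = 18 beats ÷ 0.5 = 36 chords.
C: 5 × 2 = 10 beats ÷ 5 = 2 chords.
Overall: 41 chords over 17 bars → 41/17 = 41/17 chords per bar.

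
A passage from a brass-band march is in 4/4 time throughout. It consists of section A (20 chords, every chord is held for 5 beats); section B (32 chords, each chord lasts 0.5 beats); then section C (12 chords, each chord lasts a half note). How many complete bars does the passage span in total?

35 bars

A: 20 × 5 = 100 beats = 25 bars.
B: 32 × 0.5 = 16 beats = 4 bars.
C: 12 × 2 = 24 beats = 6 bars.
Total: 25 + 4 + 6 = 35 bars.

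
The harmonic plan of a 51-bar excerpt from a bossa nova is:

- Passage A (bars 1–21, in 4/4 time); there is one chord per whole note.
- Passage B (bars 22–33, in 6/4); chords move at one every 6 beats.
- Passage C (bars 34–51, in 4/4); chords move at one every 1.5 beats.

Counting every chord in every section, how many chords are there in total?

81 chords

A: 21 bars × 4 beats = 84 beats; 4 beats/chord → 21 chords.
B: 12 bars × 6 beats = 72 beats; 6 beats/chord → 12 chords.
C: 18 bars × 4 beats = 72 beats; 1.5 beats/chord → 48 chords.
Total: 21 + 12 + 48 = 81.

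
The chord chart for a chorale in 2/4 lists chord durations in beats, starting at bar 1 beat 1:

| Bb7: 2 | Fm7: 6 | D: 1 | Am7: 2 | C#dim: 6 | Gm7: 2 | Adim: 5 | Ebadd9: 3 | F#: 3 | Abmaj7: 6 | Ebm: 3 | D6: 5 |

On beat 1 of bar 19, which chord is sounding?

Ebm

Beat 1 of bar 19 is beat (19−1)×2 + 1 = 37 overall.
Running totals: Bb7 ends at 2, Fm7 ends at 8, D ends at 9, Am7 ends at 11, C#dim ends at 17, Gm7 ends at 19, Adim ends at 24, Ebadd9 ends at 27, F# ends at 30, Abmaj7 ends at 36, Ebm ends at 39.
Beat 37 falls within Ebm.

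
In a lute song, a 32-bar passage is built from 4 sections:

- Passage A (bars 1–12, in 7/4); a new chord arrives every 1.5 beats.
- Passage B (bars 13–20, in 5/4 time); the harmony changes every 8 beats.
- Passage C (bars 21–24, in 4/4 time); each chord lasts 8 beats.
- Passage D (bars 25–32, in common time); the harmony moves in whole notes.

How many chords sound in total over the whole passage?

A has 84 beats and chords last 1.5 each, so 56 chords.
B has 40 beats and chords last 8 each, so 5 chords.
C has 16 beats and chords last 8 each, so 2 chords.
D has 32 beats and chords last 4 each, so 8 chords.
Total: 56 + 5 + 2 + 8 = 71.

71 chords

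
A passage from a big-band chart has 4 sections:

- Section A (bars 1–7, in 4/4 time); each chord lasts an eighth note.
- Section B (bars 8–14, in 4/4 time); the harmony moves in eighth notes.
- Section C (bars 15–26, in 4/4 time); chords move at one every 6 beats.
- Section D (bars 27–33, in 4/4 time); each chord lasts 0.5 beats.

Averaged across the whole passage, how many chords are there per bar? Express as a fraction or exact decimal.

A: 7 × 4 = 28 beats ÷ 0.5 = 56 chords.
B: 7 × 4 = 28 beats ÷ 0.5 = 56 chords.
C: 12 × 4 = 48 beats ÷ 6 = 8 chords.
D: 7 × 4 = 28 beats ÷ 0.5 = 56 chords.
Overall: 176 chords over 33 bars → 176/33 = 16/3 chords per bar.

16/3 chords per bar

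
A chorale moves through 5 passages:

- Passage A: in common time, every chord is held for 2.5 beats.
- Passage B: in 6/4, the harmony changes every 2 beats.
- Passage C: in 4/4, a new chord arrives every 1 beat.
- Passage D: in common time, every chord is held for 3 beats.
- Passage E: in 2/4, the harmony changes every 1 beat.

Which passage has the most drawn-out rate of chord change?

Passage D

A: each chord is 2.5 beats in 4/4, so 1.6 per bar.
B: each chord is 2 beats in 6/4, so 3 per bar.
C: each chord is 1 beat in 4/4, so 4 per bar.
D: each chord is 3 beats in 4/4, so 4/3 per bar.
E: each chord is 1 beat in 2/4, so 2 per bar.
Slowest is D at 4/3 chords/bar.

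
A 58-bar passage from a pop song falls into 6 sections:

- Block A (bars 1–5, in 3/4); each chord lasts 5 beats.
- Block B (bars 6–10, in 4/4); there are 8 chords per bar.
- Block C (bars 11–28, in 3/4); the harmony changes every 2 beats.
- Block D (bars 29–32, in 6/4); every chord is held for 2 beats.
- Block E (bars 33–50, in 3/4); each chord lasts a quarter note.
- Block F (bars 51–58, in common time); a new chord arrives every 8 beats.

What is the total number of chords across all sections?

140 chords

A has 15 beats and chords last 5 each, so 3 chords.
B has 20 beats and chords last 0.5 each, so 40 chords.
C has 54 beats and chords last 2 each, so 27 chords.
D has 24 beats and chords last 2 each, so 12 chords.
E has 54 beats and chords last 1 each, so 54 chords.
F has 32 beats and chords last 8 each, so 4 chords.
Total: 3 + 40 + 27 + 12 + 54 + 4 = 140.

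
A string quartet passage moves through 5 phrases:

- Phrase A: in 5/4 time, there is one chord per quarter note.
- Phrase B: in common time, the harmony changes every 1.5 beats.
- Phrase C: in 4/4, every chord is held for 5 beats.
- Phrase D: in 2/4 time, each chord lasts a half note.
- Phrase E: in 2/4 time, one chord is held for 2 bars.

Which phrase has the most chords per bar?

Phrase A

A: 5/1 = 5 chords/bar.
B: 4/1.5 = 8/3 chords/bar.
C: 4/5 = 0.8 chords/bar.
D: 2/2 = 1 chord/bar.
E: 2/4 = 0.5 chords/bar.
Fastest is A at 5 chords/bar.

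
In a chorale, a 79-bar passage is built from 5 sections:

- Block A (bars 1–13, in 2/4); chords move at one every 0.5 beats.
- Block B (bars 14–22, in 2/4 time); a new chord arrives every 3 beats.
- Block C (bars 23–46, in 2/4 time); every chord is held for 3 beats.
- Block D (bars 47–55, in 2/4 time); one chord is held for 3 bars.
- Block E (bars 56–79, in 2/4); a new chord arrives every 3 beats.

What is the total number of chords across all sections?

93 chords

A: 13 bars × 2 beats = 26 beats; 0.5 beats/chord → 52 chords.
B: 9 bars × 2 beats = 18 beats; 3 beats/chord → 6 chords.
C: 24 bars × 2 beats = 48 beats; 3 beats/chord → 16 chords.
D: 9 bars × 2 beats = 18 beats; 6 beats/chord → 3 chords.
E: 24 bars × 2 beats = 48 beats; 3 beats/chord → 16 chords.
Total: 52 + 6 + 16 + 3 + 16 = 93.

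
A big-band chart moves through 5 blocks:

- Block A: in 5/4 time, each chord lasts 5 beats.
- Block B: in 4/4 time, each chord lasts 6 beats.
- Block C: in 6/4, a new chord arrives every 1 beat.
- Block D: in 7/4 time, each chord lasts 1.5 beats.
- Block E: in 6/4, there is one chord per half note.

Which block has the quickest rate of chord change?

A: each chord is 5 beats in 5/4, so 1 per bar.
B: each chord is 6 beats in 4/4, so 2/3 per bar.
C: each chord is 1 beat in 6/4, so 6 per bar.
D: each chord is 1.5 beats in 7/4, so 14/3 per bar.
E: each chord is 2 beats in 6/4, so 3 per bar.
Fastest is C at 6 chords/bar.

Block C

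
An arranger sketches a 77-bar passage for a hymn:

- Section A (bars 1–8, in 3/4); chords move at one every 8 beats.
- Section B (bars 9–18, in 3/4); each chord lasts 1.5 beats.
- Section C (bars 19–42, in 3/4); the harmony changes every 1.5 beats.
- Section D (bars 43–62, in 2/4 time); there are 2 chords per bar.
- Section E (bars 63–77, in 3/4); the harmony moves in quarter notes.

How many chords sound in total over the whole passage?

156 chords

A has 24 beats and chords last 8 each, so 3 chords.
B has 30 beats and chords last 1.5 each, so 20 chords.
C has 72 beats and chords last 1.5 each, so 48 chords.
D has 40 beats and chords last 1 each, so 40 chords.
E has 45 beats and chords last 1 each, so 45 chords.
Total: 3 + 20 + 48 + 40 + 45 = 156.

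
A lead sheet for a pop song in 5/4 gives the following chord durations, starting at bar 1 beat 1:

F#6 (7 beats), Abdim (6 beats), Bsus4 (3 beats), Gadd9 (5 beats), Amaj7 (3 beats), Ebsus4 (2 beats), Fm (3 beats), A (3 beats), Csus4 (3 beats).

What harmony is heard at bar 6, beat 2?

Beat 2 of bar 6 is beat (6−1)×5 + 2 = 27 overall.
Running totals: F#6 ends at 7, Abdim ends at 13, Bsus4 ends at 16, Gadd9 ends at 21, Amaj7 ends at 24, Ebsus4 ends at 26, Fm ends at 29.
Beat 27 falls within Fm.

Fm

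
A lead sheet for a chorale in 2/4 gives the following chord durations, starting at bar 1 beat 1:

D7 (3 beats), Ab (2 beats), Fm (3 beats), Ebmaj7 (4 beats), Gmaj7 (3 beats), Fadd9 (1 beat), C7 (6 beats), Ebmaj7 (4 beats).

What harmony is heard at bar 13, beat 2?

Beat 2 of bar 13 is beat (13−1)×2 + 2 = 26 overall.
Running totals: D7 ends at 3, Ab ends at 5, Fm ends at 8, Ebmaj7 ends at 12, Gmaj7 ends at 15, Fadd9 ends at 16, C7 ends at 22, Ebmaj7 ends at 26.
Beat 26 falls within Ebmaj7.

Ebmaj7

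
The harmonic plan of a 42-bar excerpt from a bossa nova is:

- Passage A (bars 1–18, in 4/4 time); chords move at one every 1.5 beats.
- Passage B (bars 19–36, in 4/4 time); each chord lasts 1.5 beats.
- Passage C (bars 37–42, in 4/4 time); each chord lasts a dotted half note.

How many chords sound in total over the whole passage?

A: 18·4 = 72 beats, 72/1.5 = 48 chords.
B: 18·4 = 72 beats, 72/1.5 = 48 chords.
C: 6·4 = 24 beats, 24/3 = 8 chords.
Total: 48 + 48 + 8 = 104.

104 chords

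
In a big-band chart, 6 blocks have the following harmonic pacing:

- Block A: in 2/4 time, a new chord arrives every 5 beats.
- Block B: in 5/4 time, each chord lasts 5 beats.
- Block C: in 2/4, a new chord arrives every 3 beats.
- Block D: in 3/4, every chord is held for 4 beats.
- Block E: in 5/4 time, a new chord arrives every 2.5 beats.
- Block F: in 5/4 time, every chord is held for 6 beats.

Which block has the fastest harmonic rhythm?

A: 2 beats/bar ÷ 5 beats/chord = 0.4 chords/bar.
B: 5 beats/bar ÷ 5 beats/chord = 1 chord/bar.
C: 2 beats/bar ÷ 3 beats/chord = 2/3 chords/bar.
D: 3 beats/bar ÷ 4 beats/chord = 0.75 chords/bar.
E: 5 beats/bar ÷ 2.5 beats/chord = 2 chords/bar.
F: 5 beats/bar ÷ 6 beats/chord = 5/6 chords/bar.
Fastest is E at 2 chords/bar.

Block E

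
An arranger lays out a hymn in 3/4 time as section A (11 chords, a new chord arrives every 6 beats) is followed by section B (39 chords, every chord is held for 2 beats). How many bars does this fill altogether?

48 bars

A: 11 × 6 = 66 beats = 22 bars.
B: 39 × 2 = 78 beats = 26 bars.
Total: 22 + 26 = 48 bars.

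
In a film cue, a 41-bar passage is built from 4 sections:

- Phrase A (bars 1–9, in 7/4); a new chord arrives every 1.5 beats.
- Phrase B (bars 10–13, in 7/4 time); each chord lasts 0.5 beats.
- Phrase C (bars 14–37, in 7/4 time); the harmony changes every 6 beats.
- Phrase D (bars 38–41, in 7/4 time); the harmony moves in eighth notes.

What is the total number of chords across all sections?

182 chords

A has 63 beats and chords last 1.5 each, so 42 chords.
B has 28 beats and chords last 0.5 each, so 56 chords.
C has 168 beats and chords last 6 each, so 28 chords.
D has 28 beats and chords last 0.5 each, so 56 chords.
Total: 42 + 56 + 28 + 56 = 182.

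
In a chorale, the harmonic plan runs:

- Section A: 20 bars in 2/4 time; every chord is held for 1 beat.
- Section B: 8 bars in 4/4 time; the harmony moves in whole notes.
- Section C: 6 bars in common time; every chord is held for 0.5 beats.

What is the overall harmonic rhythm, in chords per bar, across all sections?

48/17 chords per bar

A: 20 bars of 2 beats is 40 beats; at 1 beat each that's 40 chords.
B: 8 bars of 4 beats is 32 beats; at 4 beats each that's 8 chords.
C: 6 bars of 4 beats is 24 beats; at 0.5 beats each that's 48 chords.
Overall: 96 chords over 34 bars → 96/34 = 48/17 chords per bar.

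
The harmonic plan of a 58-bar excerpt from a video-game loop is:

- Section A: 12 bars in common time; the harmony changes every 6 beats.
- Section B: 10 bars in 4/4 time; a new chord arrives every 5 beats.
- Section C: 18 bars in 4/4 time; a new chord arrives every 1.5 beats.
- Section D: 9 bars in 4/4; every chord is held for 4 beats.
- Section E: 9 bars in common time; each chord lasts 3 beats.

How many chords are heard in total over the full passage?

A has 48 beats and chords last 6 each, so 8 chords.
B has 40 beats and chords last 5 each, so 8 chords.
C has 72 beats and chords last 1.5 each, so 48 chords.
D has 36 beats and chords last 4 each, so 9 chords.
E has 36 beats and chords last 3 each, so 12 chords.
Total: 8 + 8 + 48 + 9 + 12 = 85.

85 chords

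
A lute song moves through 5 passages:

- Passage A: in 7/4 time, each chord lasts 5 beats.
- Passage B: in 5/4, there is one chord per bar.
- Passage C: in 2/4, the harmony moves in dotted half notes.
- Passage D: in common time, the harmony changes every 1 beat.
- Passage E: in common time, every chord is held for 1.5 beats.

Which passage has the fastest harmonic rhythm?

Passage D

A: each chord is 5 beats in 7/4, so 1.4 per bar.
B: each chord is 5 beats in 5/4, so 1 per bar.
C: each chord is 3 beats in 2/4, so 2/3 per bar.
D: each chord is 1 beat in 4/4, so 4 per bar.
E: each chord is 1.5 beats in 4/4, so 8/3 per bar.
Fastest is D at 4 chords/bar.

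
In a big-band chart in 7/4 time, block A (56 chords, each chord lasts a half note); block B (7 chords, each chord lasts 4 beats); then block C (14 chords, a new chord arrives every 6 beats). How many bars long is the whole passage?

A: 56 × 2 = 112 beats = 16 bars.
B: 7 × 4 = 28 beats = 4 bars.
C: 14 × 6 = 84 beats = 12 bars.
Total: 16 + 4 + 12 = 32 bars.

32 bars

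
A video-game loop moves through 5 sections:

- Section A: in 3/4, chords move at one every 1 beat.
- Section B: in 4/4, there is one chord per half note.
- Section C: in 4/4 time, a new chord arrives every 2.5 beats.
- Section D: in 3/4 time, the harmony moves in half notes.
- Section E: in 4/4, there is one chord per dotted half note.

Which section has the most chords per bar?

A: each chord is 1 beat in 3/4, so 3 per bar.
B: each chord is 2 beats in 4/4, so 2 per bar.
C: each chord is 2.5 beats in 4/4, so 1.6 per bar.
D: each chord is 2 beats in 3/4, so 1.5 per bar.
E: each chord is 3 beats in 4/4, so 4/3 per bar.
Fastest is A at 3 chords/bar.

Section A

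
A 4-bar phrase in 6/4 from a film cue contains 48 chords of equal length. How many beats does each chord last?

4 bars × 6 beats/bar = 24 beats total.
24 beats ÷ 48 chords = 0.5 beats per chord.
(That is an eighth note.)

0.5 beats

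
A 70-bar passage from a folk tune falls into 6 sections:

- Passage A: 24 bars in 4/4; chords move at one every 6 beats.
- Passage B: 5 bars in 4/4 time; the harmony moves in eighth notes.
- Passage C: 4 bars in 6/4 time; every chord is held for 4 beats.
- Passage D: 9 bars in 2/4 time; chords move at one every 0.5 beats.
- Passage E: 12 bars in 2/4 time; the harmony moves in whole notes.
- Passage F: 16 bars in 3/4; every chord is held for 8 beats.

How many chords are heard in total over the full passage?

110 chords

A has 96 beats and chords last 6 each, so 16 chords.
B has 20 beats and chords last 0.5 each, so 40 chords.
C has 24 beats and chords last 4 each, so 6 chords.
D has 18 beats and chords last 0.5 each, so 36 chords.
E has 24 beats and chords last 4 each, so 6 chords.
F has 48 beats and chords last 8 each, so 6 chords.
Total: 16 + 40 + 6 + 36 + 6 + 6 = 110.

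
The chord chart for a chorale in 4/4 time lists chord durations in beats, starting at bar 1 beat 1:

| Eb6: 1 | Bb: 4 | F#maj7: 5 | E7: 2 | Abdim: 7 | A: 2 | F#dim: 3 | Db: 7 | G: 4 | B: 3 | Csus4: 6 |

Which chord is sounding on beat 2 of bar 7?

Beat 2 of bar 7 is beat (7−1)×4 + 2 = 26 overall.
Running totals: Eb6 ends at 1, Bb ends at 5, F#maj7 ends at 10, E7 ends at 12, Abdim ends at 19, A ends at 21, F#dim ends at 24, Db ends at 31.
Beat 26 falls within Db.

Db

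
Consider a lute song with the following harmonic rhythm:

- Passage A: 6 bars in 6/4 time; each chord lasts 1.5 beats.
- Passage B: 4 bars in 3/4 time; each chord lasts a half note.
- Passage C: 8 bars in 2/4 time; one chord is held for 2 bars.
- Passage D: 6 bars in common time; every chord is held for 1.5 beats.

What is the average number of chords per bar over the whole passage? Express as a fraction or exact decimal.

25/12 chords per bar

A: 6 bars of 6 beats is 36 beats; at 1.5 beats each that's 24 chords.
B: 4 bars of 3 beats is 12 beats; at 2 beats each that's 6 chords.
C: 8 bars of 2 beats is 16 beats; at 4 beats each that's 4 chords.
D: 6 bars of 4 beats is 24 beats; at 1.5 beats each that's 16 chords.
Overall: 50 chords over 24 bars → 50/24 = 25/12 chords per bar.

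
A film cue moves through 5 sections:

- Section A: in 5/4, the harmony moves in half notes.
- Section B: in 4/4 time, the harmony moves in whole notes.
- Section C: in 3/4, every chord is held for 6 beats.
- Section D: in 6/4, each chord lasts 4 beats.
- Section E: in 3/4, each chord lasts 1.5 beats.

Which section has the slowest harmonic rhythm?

Section C

A: 5/2 = 2.5 chords/bar.
B: 4/4 = 1 chord/bar.
C: 3/6 = 0.5 chords/bar.
D: 6/4 = 1.5 chords/bar.
E: 3/1.5 = 2 chords/bar.
Slowest is C at 0.5 chords/bar.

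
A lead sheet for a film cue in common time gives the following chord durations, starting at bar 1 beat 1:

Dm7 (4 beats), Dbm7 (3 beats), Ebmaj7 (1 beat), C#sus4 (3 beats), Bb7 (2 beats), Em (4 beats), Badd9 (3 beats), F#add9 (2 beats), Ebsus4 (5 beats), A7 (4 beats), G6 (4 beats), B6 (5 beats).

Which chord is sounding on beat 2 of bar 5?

Badd9

Beat 2 of bar 5 is beat (5−1)×4 + 2 = 18 overall.
Running totals: Dm7 ends at 4, Dbm7 ends at 7, Ebmaj7 ends at 8, C#sus4 ends at 11, Bb7 ends at 13, Em ends at 17, Badd9 ends at 20.
Beat 18 falls within Badd9.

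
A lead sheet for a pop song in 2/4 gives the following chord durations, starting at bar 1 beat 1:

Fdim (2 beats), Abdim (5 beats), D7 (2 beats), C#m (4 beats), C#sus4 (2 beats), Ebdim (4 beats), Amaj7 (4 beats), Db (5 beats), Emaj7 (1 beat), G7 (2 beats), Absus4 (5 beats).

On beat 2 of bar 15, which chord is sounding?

Beat 2 of bar 15 is beat (15−1)×2 + 2 = 30 overall.
Running totals: Fdim ends at 2, Abdim ends at 7, D7 ends at 9, C#m ends at 13, C#sus4 ends at 15, Ebdim ends at 19, Amaj7 ends at 23, Db ends at 28, Emaj7 ends at 29, G7 ends at 31.
Beat 30 falls within G7.

G7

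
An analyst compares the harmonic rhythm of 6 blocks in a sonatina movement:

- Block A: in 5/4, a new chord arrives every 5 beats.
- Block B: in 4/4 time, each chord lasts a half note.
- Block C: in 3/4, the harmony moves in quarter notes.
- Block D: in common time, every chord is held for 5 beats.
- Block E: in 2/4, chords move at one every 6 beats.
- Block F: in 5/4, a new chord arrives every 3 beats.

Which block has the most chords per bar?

A: 5/5 = 1 chord/bar.
B: 4/2 = 2 chords/bar.
C: 3/1 = 3 chords/bar.
D: 4/5 = 0.8 chords/bar.
E: 2/6 = 1/3 chords/bar.
F: 5/3 = 5/3 chords/bar.
Fastest is C at 3 chords/bar.

Block C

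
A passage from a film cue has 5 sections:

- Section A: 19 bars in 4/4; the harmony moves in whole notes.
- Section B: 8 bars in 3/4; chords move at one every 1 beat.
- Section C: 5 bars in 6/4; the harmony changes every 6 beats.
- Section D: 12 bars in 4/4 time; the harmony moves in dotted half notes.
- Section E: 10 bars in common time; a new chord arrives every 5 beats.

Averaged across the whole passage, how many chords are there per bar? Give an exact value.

4/3 chords per bar

A: 19 × 4 = 76 beats ÷ 4 = 19 chords.
B: 8 × 3 = 24 beats ÷ 1 = 24 chords.
C: 5 × 6 = 30 beats ÷ 6 = 5 chords.
D: 12 × 4 = 48 beats ÷ 3 = 16 chords.
E: 10 × 4 = 40 beats ÷ 5 = 8 chords.
Overall: 72 chords over 54 bars → 72/54 = 4/3 chords per bar.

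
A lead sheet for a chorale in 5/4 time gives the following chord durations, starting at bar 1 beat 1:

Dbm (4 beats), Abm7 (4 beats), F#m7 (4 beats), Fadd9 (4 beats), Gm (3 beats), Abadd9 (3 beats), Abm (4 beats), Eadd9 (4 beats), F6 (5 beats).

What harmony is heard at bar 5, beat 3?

Abm

Beat 3 of bar 5 is beat (5−1)×5 + 3 = 23 overall.
Running totals: Dbm ends at 4, Abm7 ends at 8, F#m7 ends at 12, Fadd9 ends at 16, Gm ends at 19, Abadd9 ends at 22, Abm ends at 26.
Beat 23 falls within Abm.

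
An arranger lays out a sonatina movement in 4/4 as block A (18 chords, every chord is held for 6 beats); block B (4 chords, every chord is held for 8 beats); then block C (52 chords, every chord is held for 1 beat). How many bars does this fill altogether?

A: 18 × 6 = 108 beats = 27 bars.
B: 4 × 8 = 32 beats = 8 bars.
C: 52 × 1 = 52 beats = 13 bars.
Total: 27 + 8 + 13 = 48 bars.

48 bars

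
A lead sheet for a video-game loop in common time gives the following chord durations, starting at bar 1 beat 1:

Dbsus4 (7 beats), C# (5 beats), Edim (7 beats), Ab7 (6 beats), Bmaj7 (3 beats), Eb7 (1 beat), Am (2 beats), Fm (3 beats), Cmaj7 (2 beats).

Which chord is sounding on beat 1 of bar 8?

Beat 1 of bar 8 is beat (8−1)×4 + 1 = 29 overall.
Running totals: Dbsus4 ends at 7, C# ends at 12, Edim ends at 19, Ab7 ends at 25, Bmaj7 ends at 28, Eb7 ends at 29.
Beat 29 falls within Eb7.

Eb7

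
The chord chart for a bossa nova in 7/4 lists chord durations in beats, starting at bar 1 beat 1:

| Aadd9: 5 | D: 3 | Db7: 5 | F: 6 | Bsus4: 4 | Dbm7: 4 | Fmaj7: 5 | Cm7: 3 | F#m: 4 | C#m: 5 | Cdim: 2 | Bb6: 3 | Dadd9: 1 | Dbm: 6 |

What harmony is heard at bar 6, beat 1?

Beat 1 of bar 6 is beat (6−1)×7 + 1 = 36 overall.
Running totals: Aadd9 ends at 5, D ends at 8, Db7 ends at 13, F ends at 19, Bsus4 ends at 23, Dbm7 ends at 27, Fmaj7 ends at 32, Cm7 ends at 35, F#m ends at 39.
Beat 36 falls within F#m.

F#m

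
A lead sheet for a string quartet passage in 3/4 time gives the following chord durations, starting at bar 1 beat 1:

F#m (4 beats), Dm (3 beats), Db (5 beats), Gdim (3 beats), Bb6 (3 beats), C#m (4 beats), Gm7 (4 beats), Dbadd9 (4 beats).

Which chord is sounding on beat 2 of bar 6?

Beat 2 of bar 6 is beat (6−1)×3 + 2 = 17 overall.
Running totals: F#m ends at 4, Dm ends at 7, Db ends at 12, Gdim ends at 15, Bb6 ends at 18.
Beat 17 falls within Bb6.

Bb6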